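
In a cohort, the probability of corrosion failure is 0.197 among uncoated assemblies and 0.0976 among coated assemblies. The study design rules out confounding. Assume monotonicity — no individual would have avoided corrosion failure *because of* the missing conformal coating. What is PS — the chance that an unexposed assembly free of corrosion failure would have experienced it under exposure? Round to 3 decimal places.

PS ≈ 0.110

Let p₁ = 0.197, p₀ = 0.0976.
Under exogeneity and monotonicity, PS = (p₁ − p₀) / (1 − p₀).
PS = (0.197 − 0.0976) / (1 − 0.0976) = 0.0994 / 0.9024 ≈ 0.1102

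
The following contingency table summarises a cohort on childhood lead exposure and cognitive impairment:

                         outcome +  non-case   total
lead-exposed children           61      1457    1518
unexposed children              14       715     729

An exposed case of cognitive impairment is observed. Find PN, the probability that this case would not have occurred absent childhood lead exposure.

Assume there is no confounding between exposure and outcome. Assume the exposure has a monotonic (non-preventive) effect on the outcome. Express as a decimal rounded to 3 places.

PN ≈ 0.522

p₁ = P(outcome | exposed) = 61/1518 = 0.040184
p₀ = P(outcome | unexposed) = 14/729 = 0.019204
Under exogeneity and monotonicity, PN = (p₁ − p₀)/p₁.
PN = (0.040184 − 0.019204) / 0.040184 ≈ 0.5221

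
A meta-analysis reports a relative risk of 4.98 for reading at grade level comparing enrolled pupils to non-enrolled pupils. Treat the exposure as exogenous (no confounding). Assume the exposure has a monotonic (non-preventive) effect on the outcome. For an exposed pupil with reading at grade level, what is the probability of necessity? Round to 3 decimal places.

PN ≈ 0.799

Under exogeneity and monotonicity, PN = (RR − 1) / RR = 1 − 1/RR.
PN = (4.98 − 1) / 4.98 = 3.98 / 4.98 ≈ 0.7992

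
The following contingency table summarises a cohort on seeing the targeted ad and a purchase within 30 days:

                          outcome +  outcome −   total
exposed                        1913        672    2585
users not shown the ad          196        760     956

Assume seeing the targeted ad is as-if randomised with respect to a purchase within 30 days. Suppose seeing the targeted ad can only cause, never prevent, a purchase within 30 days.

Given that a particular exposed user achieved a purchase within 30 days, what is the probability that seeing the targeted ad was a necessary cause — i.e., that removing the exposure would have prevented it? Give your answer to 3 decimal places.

p₁ = P(outcome | exposed) = 1913/2585 = 0.74004
p₀ = P(outcome | unexposed) = 196/956 = 0.20502
Under exogeneity and monotonicity, PN = (p₁ − p₀)/p₁.
PN = (0.74004 − 0.20502) / 0.74004 ≈ 0.7230

PN ≈ 0.723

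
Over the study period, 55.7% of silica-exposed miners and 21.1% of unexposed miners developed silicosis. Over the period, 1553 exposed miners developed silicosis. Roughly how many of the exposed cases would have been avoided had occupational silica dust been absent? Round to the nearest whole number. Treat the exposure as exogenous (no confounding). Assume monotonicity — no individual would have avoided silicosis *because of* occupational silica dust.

about 965 cases

p₁ = 0.557, p₀ = 0.211.
PN = (p₁ − p₀)/p₁ = (0.557 − 0.211) / 0.557 ≈ 0.62118.
Attributable cases ≈ PN × (exposed cases) = 0.62118 × 1553 ≈ 964.70.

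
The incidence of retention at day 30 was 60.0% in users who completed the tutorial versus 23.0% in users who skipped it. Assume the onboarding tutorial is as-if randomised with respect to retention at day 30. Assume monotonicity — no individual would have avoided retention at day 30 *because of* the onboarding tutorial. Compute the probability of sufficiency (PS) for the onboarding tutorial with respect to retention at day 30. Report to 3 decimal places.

p₁ = 0.6, p₀ = 0.23.
Under exogeneity and monotonicity, PS = (p₁ − p₀) / (1 − p₀).
PS = (0.6 − 0.23) / (1 − 0.23) = 0.37 / 0.77 ≈ 0.4805

PS ≈ 0.481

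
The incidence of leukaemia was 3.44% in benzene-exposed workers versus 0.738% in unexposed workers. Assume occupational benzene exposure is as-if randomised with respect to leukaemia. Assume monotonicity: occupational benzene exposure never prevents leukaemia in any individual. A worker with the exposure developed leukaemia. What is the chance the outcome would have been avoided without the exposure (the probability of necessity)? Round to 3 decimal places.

PN ≈ 0.785

p₁ = 0.0344, p₀ = 0.00738.
Under exogeneity and monotonicity, PN = (p₁ − p₀) / p₁.
PN = (0.0344 − 0.00738) / 0.0344 = 0.02702 / 0.0344 ≈ 0.7855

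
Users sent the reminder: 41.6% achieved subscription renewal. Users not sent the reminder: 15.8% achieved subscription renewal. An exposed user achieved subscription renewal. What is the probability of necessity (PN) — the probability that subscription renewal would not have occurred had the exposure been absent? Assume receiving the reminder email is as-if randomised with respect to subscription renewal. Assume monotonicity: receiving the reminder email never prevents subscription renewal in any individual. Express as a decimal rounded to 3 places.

PN ≈ 0.620

p₁ = 0.416, p₀ = 0.158.
Under exogeneity and monotonicity, PN = (p₁ − p₀) / p₁.
PN = (0.416 − 0.158) / 0.416 = 0.258 / 0.416 ≈ 0.6202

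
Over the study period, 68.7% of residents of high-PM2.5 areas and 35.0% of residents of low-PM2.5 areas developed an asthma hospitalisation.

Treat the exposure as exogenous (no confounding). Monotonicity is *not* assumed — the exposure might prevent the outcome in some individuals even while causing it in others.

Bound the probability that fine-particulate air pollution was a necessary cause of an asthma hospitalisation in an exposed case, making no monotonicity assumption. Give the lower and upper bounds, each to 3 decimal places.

0.491 ≤ PN ≤ 0.946

p₁ = 0.687, p₀ = 0.35.
Under exogeneity alone the bounds on PN are max{0,(p₁−p₀)/p₁} ≤ PN ≤ min{1,(1−p₀)/p₁}.
  lower = (p₁ − p₀)/p₁ = 0.337 / 0.687 ≈ 0.4905
  upper = min{1, (1 − p₀)/p₁} = 0.65 / 0.687 ≈ 0.9461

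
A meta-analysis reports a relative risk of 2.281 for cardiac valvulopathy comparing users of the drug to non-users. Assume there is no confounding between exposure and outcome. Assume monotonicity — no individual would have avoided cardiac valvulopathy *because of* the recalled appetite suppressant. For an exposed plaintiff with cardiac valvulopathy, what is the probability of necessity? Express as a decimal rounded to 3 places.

Under exogeneity and monotonicity, PN = (RR − 1) / RR = 1 − 1/RR.
PN = (2.281 − 1) / 2.281 = 1.281 / 2.281 ≈ 0.5616

PN ≈ 0.562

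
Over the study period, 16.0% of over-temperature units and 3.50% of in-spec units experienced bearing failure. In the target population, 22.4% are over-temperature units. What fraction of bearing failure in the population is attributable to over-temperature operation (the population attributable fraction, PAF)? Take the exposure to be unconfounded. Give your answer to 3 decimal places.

p₁ = 0.16, p₀ = 0.035.
Overall risk P(Y=1) = π·p₁ + (1−π)·p₀ = 0.224×0.16 + 0.776×0.035 = 0.063.
Under exogeneity, PAF = [P(Y=1) − p₀] / P(Y=1).
PAF = (0.063 − 0.035) / 0.063 ≈ 0.4444

PAF ≈ 0.444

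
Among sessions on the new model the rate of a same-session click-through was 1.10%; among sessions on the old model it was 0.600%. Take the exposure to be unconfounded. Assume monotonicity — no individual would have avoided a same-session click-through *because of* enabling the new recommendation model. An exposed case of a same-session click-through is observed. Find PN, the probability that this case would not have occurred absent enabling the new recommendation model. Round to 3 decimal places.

p₁ = 0.011, p₀ = 0.006.
Under exogeneity and monotonicity, PN = (p₁ − p₀) / p₁.
PN = (0.011 − 0.006) / 0.011 = 0.005 / 0.011 ≈ 0.4545

PN ≈ 0.455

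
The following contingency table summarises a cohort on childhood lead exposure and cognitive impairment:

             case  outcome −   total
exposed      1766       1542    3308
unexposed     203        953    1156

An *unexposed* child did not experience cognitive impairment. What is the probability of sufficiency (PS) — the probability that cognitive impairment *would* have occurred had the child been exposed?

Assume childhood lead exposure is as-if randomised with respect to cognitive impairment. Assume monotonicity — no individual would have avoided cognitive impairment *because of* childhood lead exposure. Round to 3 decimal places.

PS ≈ 0.435

p₁ = P(outcome | exposed) = 1766/3308 = 0.53386
p₀ = P(outcome | unexposed) = 203/1156 = 0.17561
Under exogeneity and monotonicity, PS = (p₁ − p₀)/(1 − p₀).
PS = (0.53386 − 0.17561) / 0.82439 ≈ 0.4346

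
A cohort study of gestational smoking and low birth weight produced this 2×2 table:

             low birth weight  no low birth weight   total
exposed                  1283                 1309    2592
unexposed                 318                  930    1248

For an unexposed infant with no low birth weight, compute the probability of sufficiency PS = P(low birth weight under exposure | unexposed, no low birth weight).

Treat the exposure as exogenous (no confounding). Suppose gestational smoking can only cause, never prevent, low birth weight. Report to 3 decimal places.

PS ≈ 0.322

p₁ = P(outcome | exposed) = 1283/2592 = 0.49498
p₀ = P(outcome | unexposed) = 318/1248 = 0.25481
Under exogeneity and monotonicity, PS = (p₁ − p₀) / (1 − p₀).
PS = (0.49498 − 0.25481) / (1 − 0.25481) = 0.24018 / 0.74519 ≈ 0.3223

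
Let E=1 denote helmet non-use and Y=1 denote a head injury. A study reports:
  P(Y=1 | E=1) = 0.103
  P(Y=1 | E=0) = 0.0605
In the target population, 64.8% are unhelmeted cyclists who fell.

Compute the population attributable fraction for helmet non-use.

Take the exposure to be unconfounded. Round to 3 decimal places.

Let p₁ = 0.103, p₀ = 0.0605.
Overall risk P(Y=1) = π·p₁ + (1−π)·p₀ = 0.648×0.103 + 0.352×0.0605 = 0.08804.
Under exogeneity, PAF = [P(Y=1) − p₀] / P(Y=1).
PAF = (0.08804 − 0.0605) / 0.08804 ≈ 0.3128

PAF ≈ 0.313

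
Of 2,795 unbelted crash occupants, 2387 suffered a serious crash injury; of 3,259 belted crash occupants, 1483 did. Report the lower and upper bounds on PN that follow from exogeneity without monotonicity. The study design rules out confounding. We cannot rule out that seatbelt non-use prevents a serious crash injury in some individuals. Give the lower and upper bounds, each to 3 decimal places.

0.467 ≤ PN ≤ 0.638

p₁ = P(outcome | exposed) = 2387/2795 = 0.85403
p₀ = P(outcome | unexposed) = 1483/3259 = 0.45505
Under exogeneity alone the bounds on PN are max{0,(p₁−p₀)/p₁} ≤ PN ≤ min{1,(1−p₀)/p₁}.
  lower = (p₁ − p₀)/p₁ = 0.39898 / 0.85403 ≈ 0.4672
  upper = min{1, (1 − p₀)/p₁} = 0.54495 / 0.85403 ≈ 0.6381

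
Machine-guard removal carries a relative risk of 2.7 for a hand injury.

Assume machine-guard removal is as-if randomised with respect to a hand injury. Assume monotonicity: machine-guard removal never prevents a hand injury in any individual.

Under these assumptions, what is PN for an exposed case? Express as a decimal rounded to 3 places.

PN ≈ 0.630

Under exogeneity and monotonicity, PN = (RR − 1) / RR = 1 − 1/RR.
PN = (2.7 − 1) / 2.7 = 1.7 / 2.7 ≈ 0.6296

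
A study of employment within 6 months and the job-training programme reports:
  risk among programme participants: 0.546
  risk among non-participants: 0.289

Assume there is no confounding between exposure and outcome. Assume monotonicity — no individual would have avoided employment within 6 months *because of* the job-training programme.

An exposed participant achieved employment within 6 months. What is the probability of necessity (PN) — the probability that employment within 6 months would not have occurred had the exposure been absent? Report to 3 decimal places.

PN ≈ 0.471

Let p₁ = 0.546, p₀ = 0.289.
Under exogeneity and monotonicity, PN = (p₁ − p₀) / p₁.
PN = (0.546 − 0.289) / 0.546 = 0.257 / 0.546 ≈ 0.4707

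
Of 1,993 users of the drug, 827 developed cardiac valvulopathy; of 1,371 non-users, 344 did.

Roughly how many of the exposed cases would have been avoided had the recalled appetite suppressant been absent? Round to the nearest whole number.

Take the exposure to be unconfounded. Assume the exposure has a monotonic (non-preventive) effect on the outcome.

about 327 cases

p₁ = P(outcome | exposed) = 827/1993 = 0.41495
p₀ = P(outcome | unexposed) = 344/1371 = 0.25091
PN = (p₁ − p₀)/p₁ = (0.41495 − 0.25091) / 0.41495 ≈ 0.39532.
Attributable cases ≈ PN × (exposed cases) = 0.39532 × 827 ≈ 326.93.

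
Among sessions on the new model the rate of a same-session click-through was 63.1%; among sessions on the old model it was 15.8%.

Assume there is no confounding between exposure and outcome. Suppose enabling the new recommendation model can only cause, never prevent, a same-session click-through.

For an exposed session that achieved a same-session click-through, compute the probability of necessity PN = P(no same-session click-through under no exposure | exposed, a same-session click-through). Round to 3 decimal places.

p₁ = 0.631, p₀ = 0.158.
Under exogeneity and monotonicity, PN = (p₁ − p₀) / p₁.
PN = (0.631 − 0.158) / 0.631 = 0.473 / 0.631 ≈ 0.7496

PN ≈ 0.750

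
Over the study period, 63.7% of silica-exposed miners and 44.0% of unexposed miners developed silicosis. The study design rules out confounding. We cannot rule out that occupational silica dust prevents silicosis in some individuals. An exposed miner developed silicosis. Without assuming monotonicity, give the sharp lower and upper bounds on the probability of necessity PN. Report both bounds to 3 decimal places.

p₁ = 0.637, p₀ = 0.44.
Under exogeneity alone the bounds on PN are max{0,(p₁−p₀)/p₁} ≤ PN ≤ min{1,(1−p₀)/p₁}.
  lower = (p₁ − p₀)/p₁ = 0.197 / 0.637 ≈ 0.3093
  upper = min{1, (1 − p₀)/p₁} = 0.56 / 0.637 ≈ 0.8791

0.309 ≤ PN ≤ 0.879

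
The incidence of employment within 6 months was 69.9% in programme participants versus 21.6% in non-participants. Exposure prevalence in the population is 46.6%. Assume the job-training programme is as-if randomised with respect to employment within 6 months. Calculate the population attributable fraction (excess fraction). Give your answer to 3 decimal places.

p₁ = 0.699, p₀ = 0.216.
Overall risk P(Y=1) = π·p₁ + (1−π)·p₀ = 0.466×0.699 + 0.534×0.216 = 0.44108.
Under exogeneity, PAF = [P(Y=1) − p₀] / P(Y=1).
PAF = (0.44108 − 0.216) / 0.44108 ≈ 0.5103

PAF ≈ 0.510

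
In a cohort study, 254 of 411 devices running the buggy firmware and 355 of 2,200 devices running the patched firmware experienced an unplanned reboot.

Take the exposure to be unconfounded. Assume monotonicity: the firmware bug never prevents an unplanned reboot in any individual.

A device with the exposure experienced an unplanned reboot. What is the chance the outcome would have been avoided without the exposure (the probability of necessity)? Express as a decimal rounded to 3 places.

PN ≈ 0.739

p₁ = P(outcome | exposed) = 254/411 = 0.618
p₀ = P(outcome | unexposed) = 355/2200 = 0.16136
Under exogeneity and monotonicity, PN = (p₁ − p₀) / p₁.
PN = (0.618 − 0.16136) / 0.618 = 0.45664 / 0.618 ≈ 0.7389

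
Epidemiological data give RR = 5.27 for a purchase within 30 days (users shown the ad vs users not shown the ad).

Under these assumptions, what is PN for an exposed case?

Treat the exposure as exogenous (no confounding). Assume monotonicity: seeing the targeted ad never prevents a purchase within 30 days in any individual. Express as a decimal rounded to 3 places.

Under exogeneity and monotonicity, PN = (RR − 1) / RR = 1 − 1/RR.
PN = (5.27 − 1) / 5.27 = 4.27 / 5.27 ≈ 0.8102

PN ≈ 0.810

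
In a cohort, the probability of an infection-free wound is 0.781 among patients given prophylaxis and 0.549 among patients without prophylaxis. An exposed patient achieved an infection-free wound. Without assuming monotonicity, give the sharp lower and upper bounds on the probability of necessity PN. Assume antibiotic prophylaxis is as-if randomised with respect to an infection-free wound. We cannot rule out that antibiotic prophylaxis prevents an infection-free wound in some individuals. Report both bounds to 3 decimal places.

0.297 ≤ PN ≤ 0.577

Let p₁ = 0.781, p₀ = 0.549.
Under exogeneity alone the bounds on PN are max{0,(p₁−p₀)/p₁} ≤ PN ≤ min{1,(1−p₀)/p₁}.
  lower = (p₁ − p₀)/p₁ = 0.232 / 0.781 ≈ 0.2971
  upper = min{1, (1 − p₀)/p₁} = 0.451 / 0.781 ≈ 0.5775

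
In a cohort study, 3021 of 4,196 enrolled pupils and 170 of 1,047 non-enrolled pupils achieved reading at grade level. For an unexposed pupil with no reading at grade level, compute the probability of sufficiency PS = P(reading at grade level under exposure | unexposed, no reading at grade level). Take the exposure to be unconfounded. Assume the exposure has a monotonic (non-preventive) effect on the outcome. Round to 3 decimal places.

p₁ = P(outcome | exposed) = 3021/4196 = 0.71997
p₀ = P(outcome | unexposed) = 170/1047 = 0.16237
Under exogeneity and monotonicity, PS = (p₁ − p₀) / (1 − p₀).
PS = (0.71997 − 0.16237) / (1 − 0.16237) = 0.5576 / 0.83763 ≈ 0.6657

PS ≈ 0.666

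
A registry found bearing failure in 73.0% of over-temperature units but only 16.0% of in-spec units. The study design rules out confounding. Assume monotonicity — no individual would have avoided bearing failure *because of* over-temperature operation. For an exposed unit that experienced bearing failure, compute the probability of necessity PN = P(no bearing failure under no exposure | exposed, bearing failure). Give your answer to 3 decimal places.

PN ≈ 0.781

p₁ = 0.73, p₀ = 0.16.
Under exogeneity and monotonicity, PN = (p₁ − p₀) / p₁.
PN = (0.73 − 0.16) / 0.73 = 0.57 / 0.73 ≈ 0.7808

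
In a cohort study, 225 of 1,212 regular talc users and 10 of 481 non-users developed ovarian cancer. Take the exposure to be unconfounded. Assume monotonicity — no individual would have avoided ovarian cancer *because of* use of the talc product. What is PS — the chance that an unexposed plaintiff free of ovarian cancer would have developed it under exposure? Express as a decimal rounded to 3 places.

PS ≈ 0.168

p₁ = P(outcome | exposed) = 225/1212 = 0.18564
p₀ = P(outcome | unexposed) = 10/481 = 0.02079
Under exogeneity and monotonicity, PS = (p₁ − p₀) / (1 − p₀).
PS = (0.18564 − 0.02079) / (1 − 0.02079) = 0.16485 / 0.97921 ≈ 0.1684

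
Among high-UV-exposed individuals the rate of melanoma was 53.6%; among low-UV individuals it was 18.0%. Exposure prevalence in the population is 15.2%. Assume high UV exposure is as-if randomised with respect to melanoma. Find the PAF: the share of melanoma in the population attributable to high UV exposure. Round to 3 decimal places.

p₁ = 0.536, p₀ = 0.18.
Overall risk P(Y=1) = π·p₁ + (1−π)·p₀ = 0.152×0.536 + 0.848×0.18 = 0.23411.
Under exogeneity, PAF = [P(Y=1) − p₀] / P(Y=1).
PAF = (0.23411 − 0.18) / 0.23411 ≈ 0.2311

PAF ≈ 0.231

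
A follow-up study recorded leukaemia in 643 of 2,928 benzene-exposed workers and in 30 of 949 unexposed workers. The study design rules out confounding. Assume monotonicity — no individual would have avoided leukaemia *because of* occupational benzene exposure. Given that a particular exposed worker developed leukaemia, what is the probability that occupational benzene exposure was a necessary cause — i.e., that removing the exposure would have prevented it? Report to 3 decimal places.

PN ≈ 0.856

p₁ = P(outcome | exposed) = 643/2928 = 0.2196
p₀ = P(outcome | unexposed) = 30/949 = 0.031612
Under exogeneity and monotonicity, PN = (p₁ − p₀) / p₁.
PN = (0.2196 − 0.031612) / 0.2196 = 0.18799 / 0.2196 ≈ 0.8560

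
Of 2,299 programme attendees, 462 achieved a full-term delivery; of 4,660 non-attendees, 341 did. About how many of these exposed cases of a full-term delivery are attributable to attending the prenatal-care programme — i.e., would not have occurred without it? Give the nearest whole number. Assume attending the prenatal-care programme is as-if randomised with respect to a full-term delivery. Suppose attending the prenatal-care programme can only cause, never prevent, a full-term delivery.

p₁ = P(outcome | exposed) = 462/2299 = 0.20096
p₀ = P(outcome | unexposed) = 341/4660 = 0.073176
PN = (p₁ − p₀)/p₁ = (0.20096 − 0.073176) / 0.20096 ≈ 0.63586.
Attributable cases ≈ PN × (exposed cases) = 0.63586 × 462 ≈ 293.77.

about 294 cases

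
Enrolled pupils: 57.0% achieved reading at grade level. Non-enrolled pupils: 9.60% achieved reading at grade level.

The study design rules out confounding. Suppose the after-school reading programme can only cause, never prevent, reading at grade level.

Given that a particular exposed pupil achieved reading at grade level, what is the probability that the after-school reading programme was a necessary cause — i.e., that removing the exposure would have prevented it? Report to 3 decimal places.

p₁ = 0.57, p₀ = 0.096.
Under exogeneity and monotonicity, PN = (p₁ − p₀) / p₁.
PN = (0.57 − 0.096) / 0.57 = 0.474 / 0.57 ≈ 0.8316

PN ≈ 0.832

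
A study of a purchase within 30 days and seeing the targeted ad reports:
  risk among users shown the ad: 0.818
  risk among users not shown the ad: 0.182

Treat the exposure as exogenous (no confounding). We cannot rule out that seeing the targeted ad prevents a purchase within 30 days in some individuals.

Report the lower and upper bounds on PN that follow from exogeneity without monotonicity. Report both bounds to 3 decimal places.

Let p₁ = 0.818, p₀ = 0.182.
Under exogeneity alone the bounds on PN are max{0,(p₁−p₀)/p₁} ≤ PN ≤ min{1,(1−p₀)/p₁}.
  lower = (p₁ − p₀)/p₁ = 0.636 / 0.818 ≈ 0.7775
  upper = min{1, (1 − p₀)/p₁} = 0.818 / 0.818 ≈ 1.0000 → capped at 1

0.778 ≤ PN ≤ 1.000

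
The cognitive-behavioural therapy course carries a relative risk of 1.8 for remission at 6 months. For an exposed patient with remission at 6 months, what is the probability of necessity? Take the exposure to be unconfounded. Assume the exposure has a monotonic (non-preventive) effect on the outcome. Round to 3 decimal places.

Under exogeneity and monotonicity, PN = (RR − 1) / RR = 1 − 1/RR.
PN = (1.8 − 1) / 1.8 = 0.8 / 1.8 ≈ 0.4444

PN ≈ 0.444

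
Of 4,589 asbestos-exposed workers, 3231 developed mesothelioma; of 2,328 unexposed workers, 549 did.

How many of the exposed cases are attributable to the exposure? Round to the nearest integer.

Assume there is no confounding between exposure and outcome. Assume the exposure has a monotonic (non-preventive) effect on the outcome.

about 2149 cases

p₁ = P(outcome | exposed) = 3231/4589 = 0.70407
p₀ = P(outcome | unexposed) = 549/2328 = 0.23582
PN = (p₁ − p₀)/p₁ = (0.70407 − 0.23582) / 0.70407 ≈ 0.66506.
Attributable cases ≈ PN × (exposed cases) = 0.66506 × 3231 ≈ 2148.80.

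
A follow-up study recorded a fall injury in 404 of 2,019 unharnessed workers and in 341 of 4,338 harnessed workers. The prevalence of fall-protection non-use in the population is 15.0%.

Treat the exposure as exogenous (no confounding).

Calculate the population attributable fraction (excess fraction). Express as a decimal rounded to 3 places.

PAF ≈ 0.188

p₁ = P(outcome | exposed) = 404/2019 = 0.2001
p₀ = P(outcome | unexposed) = 341/4338 = 0.078608
Overall risk P(Y=1) = π·p₁ + (1−π)·p₀ = 0.15×0.2001 + 0.85×0.078608 = 0.096831.
Under exogeneity, PAF = [P(Y=1) − p₀] / P(Y=1).
PAF = (0.096831 − 0.078608) / 0.096831 ≈ 0.1882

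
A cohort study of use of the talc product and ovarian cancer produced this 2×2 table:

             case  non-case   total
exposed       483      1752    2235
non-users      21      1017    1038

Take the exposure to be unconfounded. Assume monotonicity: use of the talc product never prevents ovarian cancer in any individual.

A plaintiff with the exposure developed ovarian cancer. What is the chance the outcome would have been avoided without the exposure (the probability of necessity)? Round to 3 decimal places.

PN ≈ 0.906

p₁ = P(outcome | exposed) = 483/2235 = 0.21611
p₀ = P(outcome | unexposed) = 21/1038 = 0.020231
Under exogeneity and monotonicity, PN = (p₁ − p₀)/p₁.
PN = (0.21611 − 0.020231) / 0.21611 ≈ 0.9064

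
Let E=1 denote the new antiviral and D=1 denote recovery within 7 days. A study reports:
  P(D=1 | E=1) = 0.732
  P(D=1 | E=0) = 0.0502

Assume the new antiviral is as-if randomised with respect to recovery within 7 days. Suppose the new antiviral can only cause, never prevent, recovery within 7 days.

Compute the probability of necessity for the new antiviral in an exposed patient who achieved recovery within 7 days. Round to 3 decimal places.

Let p₁ = 0.732, p₀ = 0.0502.
Under exogeneity and monotonicity, PN = (p₁ − p₀) / p₁.
PN = (0.732 − 0.0502) / 0.732 = 0.6818 / 0.732 ≈ 0.9314

PN ≈ 0.931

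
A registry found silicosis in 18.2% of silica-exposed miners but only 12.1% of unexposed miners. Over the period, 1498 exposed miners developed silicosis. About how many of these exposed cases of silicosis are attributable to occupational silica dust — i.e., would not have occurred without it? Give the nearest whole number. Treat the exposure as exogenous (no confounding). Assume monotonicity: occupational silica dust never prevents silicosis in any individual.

p₁ = 0.182, p₀ = 0.121.
PN = (p₁ − p₀)/p₁ = (0.182 − 0.121) / 0.182 ≈ 0.33516.
Attributable cases ≈ PN × (exposed cases) = 0.33516 × 1498 ≈ 502.08.

about 502 cases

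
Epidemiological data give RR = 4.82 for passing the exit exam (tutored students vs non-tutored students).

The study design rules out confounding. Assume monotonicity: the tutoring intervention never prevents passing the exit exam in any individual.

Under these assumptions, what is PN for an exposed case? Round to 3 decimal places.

PN ≈ 0.793

Under exogeneity and monotonicity, PN = (RR − 1) / RR = 1 − 1/RR.
PN = (4.82 − 1) / 4.82 = 3.82 / 4.82 ≈ 0.7925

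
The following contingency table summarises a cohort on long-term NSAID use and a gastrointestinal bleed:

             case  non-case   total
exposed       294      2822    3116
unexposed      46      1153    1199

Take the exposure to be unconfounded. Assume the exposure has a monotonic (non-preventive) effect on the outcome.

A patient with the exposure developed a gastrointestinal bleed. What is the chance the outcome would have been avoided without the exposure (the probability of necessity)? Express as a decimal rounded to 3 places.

p₁ = P(outcome | exposed) = 294/3116 = 0.094352
p₀ = P(outcome | unexposed) = 46/1199 = 0.038365
Under exogeneity and monotonicity, PN = (p₁ − p₀) / p₁.
PN = (0.094352 − 0.038365) / 0.094352 = 0.055986 / 0.094352 ≈ 0.5934

PN ≈ 0.593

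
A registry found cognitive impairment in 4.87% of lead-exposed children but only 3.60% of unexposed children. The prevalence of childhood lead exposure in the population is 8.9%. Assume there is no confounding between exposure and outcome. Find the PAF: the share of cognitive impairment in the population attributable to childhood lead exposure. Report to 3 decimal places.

p₁ = 0.0487, p₀ = 0.036.
Overall risk P(Y=1) = π·p₁ + (1−π)·p₀ = 0.089×0.0487 + 0.911×0.036 = 0.03713.
Under exogeneity, PAF = [P(Y=1) − p₀] / P(Y=1).
PAF = (0.03713 − 0.036) / 0.03713 ≈ 0.0304

PAF ≈ 0.030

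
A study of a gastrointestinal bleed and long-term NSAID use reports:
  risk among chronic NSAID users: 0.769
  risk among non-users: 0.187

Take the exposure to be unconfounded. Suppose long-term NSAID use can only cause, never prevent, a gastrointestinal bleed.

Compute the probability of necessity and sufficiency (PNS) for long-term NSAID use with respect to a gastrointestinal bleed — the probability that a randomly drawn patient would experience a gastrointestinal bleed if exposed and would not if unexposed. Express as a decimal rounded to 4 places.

PNS ≈ 0.5820

Let p₁ = 0.769, p₀ = 0.187.
Under exogeneity and monotonicity, PNS = p₁ − p₀.
PNS = 0.769 − 0.187 = 0.582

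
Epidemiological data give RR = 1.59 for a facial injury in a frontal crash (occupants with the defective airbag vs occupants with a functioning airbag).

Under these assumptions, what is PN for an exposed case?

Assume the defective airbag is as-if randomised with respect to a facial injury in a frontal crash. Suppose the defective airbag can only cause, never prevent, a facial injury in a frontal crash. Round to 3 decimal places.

PN ≈ 0.371

Under exogeneity and monotonicity, PN = (RR − 1) / RR = 1 − 1/RR.
PN = (1.59 − 1) / 1.59 = 0.59 / 1.59 ≈ 0.3711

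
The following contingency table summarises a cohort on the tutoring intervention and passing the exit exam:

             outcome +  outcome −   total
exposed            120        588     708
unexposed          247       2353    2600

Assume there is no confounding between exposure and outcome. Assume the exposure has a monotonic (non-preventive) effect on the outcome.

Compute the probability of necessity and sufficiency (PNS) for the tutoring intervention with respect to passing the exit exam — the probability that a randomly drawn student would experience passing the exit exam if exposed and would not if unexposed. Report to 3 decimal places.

PNS ≈ 0.074

p₁ = P(outcome | exposed) = 120/708 = 0.16949
p₀ = P(outcome | unexposed) = 247/2600 = 0.095
Under exogeneity and monotonicity, PNS = p₁ − p₀.
PNS = 0.16949 − 0.095 = 0.074492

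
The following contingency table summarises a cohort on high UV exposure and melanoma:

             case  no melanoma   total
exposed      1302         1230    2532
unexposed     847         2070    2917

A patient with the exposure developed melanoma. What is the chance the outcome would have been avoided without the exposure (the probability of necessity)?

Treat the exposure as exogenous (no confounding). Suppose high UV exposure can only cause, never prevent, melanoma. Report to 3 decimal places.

p₁ = P(outcome | exposed) = 1302/2532 = 0.51422
p₀ = P(outcome | unexposed) = 847/2917 = 0.29037
Under exogeneity and monotonicity, PN = (p₁ − p₀) / p₁.
PN = (0.51422 − 0.29037) / 0.51422 = 0.22385 / 0.51422 ≈ 0.4353

PN ≈ 0.435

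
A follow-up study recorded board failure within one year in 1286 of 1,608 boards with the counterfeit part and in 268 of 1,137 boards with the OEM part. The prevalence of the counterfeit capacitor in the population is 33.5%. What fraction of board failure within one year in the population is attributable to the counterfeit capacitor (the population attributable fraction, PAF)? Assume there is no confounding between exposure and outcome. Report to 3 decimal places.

p₁ = P(outcome | exposed) = 1286/1608 = 0.79975
p₀ = P(outcome | unexposed) = 268/1137 = 0.23571
Overall risk P(Y=1) = π·p₁ + (1−π)·p₀ = 0.335×0.79975 + 0.665×0.23571 = 0.42466.
Under exogeneity, PAF = [P(Y=1) − p₀] / P(Y=1).
PAF = (0.42466 − 0.23571) / 0.42466 ≈ 0.4450

PAF ≈ 0.445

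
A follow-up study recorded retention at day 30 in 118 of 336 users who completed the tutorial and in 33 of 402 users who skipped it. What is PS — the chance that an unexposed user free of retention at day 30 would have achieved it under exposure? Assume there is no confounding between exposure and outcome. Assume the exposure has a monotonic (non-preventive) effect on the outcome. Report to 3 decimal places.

p₁ = P(outcome | exposed) = 118/336 = 0.35119
p₀ = P(outcome | unexposed) = 33/402 = 0.08209
Under exogeneity and monotonicity, PS = (p₁ − p₀) / (1 − p₀).
PS = (0.35119 − 0.08209) / (1 − 0.08209) = 0.2691 / 0.91791 ≈ 0.2932

PS ≈ 0.293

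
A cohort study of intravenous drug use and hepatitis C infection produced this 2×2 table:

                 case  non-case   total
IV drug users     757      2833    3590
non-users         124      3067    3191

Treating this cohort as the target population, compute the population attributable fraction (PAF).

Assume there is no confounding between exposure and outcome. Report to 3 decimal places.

PAF ≈ 0.701

p₁ = P(outcome | exposed) = 757/3590 = 0.21086
p₀ = P(outcome | unexposed) = 124/3191 = 0.038859
Exposure prevalence π = 3590/6781 = 0.52942; overall risk P(Y=1) = 0.12992.
Under exogeneity, PAF = [P(Y=1) − p₀]/P(Y=1).
PAF = (0.12992 − 0.038859) / 0.12992 ≈ 0.7009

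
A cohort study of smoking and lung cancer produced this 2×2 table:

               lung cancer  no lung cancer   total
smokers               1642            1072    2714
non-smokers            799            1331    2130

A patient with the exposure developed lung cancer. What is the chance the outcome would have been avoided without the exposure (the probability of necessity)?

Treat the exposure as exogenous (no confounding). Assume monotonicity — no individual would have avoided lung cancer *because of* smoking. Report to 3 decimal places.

p₁ = P(outcome | exposed) = 1642/2714 = 0.60501
p₀ = P(outcome | unexposed) = 799/2130 = 0.37512
Under exogeneity and monotonicity, PN = (p₁ − p₀) / p₁.
PN = (0.60501 − 0.37512) / 0.60501 = 0.22989 / 0.60501 ≈ 0.3800

PN ≈ 0.380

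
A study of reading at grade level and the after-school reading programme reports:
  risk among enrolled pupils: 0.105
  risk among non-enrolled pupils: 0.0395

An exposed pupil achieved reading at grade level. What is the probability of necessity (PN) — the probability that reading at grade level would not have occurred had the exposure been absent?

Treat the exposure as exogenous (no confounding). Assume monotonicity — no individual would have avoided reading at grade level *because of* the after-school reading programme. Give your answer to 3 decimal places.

Let p₁ = 0.105, p₀ = 0.0395.
Under exogeneity and monotonicity, PN = (p₁ − p₀) / p₁.
PN = (0.105 − 0.0395) / 0.105 = 0.0655 / 0.105 ≈ 0.6238

PN ≈ 0.624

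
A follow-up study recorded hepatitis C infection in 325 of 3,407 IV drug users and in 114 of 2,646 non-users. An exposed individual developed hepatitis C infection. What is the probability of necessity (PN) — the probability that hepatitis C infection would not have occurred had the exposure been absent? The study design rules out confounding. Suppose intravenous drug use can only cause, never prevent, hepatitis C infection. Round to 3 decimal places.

p₁ = P(outcome | exposed) = 325/3407 = 0.095392
p₀ = P(outcome | unexposed) = 114/2646 = 0.043084
Under exogeneity and monotonicity, PN = (p₁ − p₀) / p₁.
PN = (0.095392 − 0.043084) / 0.095392 = 0.052308 / 0.095392 ≈ 0.5483

PN ≈ 0.548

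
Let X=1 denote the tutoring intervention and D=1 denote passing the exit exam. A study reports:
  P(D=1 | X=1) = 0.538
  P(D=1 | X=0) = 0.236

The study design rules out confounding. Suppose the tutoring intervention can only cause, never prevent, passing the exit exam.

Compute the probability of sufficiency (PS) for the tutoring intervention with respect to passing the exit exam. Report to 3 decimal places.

Let p₁ = 0.538, p₀ = 0.236.
Under exogeneity and monotonicity, PS = (p₁ − p₀) / (1 − p₀).
PS = (0.538 − 0.236) / (1 − 0.236) = 0.302 / 0.764 ≈ 0.3953

PS ≈ 0.395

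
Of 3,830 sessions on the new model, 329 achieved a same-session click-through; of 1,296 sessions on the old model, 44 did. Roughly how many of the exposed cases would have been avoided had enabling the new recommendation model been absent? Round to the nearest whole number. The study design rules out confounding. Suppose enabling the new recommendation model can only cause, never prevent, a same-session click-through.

p₁ = P(outcome | exposed) = 329/3830 = 0.085901
p₀ = P(outcome | unexposed) = 44/1296 = 0.033951
PN = (p₁ − p₀)/p₁ = (0.085901 − 0.033951) / 0.085901 ≈ 0.60477.
Attributable cases ≈ PN × (exposed cases) = 0.60477 × 329 ≈ 198.97.

about 199 cases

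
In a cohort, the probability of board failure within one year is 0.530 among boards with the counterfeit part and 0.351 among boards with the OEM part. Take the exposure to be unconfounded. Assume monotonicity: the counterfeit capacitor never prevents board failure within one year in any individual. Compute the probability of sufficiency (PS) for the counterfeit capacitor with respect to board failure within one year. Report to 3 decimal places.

Let p₁ = 0.53, p₀ = 0.351.
Under exogeneity and monotonicity, PS = (p₁ − p₀) / (1 − p₀).
PS = (0.53 − 0.351) / (1 − 0.351) = 0.179 / 0.649 ≈ 0.2758

PS ≈ 0.276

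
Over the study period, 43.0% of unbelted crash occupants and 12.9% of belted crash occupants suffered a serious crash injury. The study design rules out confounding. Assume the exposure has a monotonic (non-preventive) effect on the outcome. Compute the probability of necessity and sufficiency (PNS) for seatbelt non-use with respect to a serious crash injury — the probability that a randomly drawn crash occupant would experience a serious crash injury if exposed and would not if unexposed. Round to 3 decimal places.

PNS ≈ 0.301

p₁ = 0.43, p₀ = 0.129.
Under exogeneity and monotonicity, PNS = p₁ − p₀.
PNS = 0.43 − 0.129 = 0.301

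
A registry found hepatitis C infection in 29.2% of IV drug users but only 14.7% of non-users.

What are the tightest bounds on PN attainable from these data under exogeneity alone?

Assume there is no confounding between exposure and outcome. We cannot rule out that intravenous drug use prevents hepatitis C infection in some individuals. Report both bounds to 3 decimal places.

0.497 ≤ PN ≤ 1.000

p₁ = 0.292, p₀ = 0.147.
Under exogeneity alone the bounds on PN are max{0,(p₁−p₀)/p₁} ≤ PN ≤ min{1,(1−p₀)/p₁}.
  lower = (p₁ − p₀)/p₁ = 0.145 / 0.292 ≈ 0.4966
  upper = min{1, (1 − p₀)/p₁} = 0.853 / 0.292 ≈ 2.9212 → capped at 1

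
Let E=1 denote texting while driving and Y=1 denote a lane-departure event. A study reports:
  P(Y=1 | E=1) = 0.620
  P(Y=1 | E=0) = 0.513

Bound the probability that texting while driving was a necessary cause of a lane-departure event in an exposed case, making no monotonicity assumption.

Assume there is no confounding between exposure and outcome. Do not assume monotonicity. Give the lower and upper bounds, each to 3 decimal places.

Let p₁ = 0.62, p₀ = 0.513.
Under exogeneity alone the bounds on PN are max{0,(p₁−p₀)/p₁} ≤ PN ≤ min{1,(1−p₀)/p₁}.
  lower = (p₁ − p₀)/p₁ = 0.107 / 0.62 ≈ 0.1726
  upper = min{1, (1 − p₀)/p₁} = 0.487 / 0.62 ≈ 0.7855

0.173 ≤ PN ≤ 0.785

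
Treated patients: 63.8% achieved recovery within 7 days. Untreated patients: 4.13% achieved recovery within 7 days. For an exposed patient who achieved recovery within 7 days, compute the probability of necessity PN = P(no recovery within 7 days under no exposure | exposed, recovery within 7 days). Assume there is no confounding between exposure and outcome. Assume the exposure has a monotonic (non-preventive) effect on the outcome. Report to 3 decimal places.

p₁ = 0.638, p₀ = 0.0413.
Under exogeneity and monotonicity, PN = (p₁ − p₀) / p₁.
PN = (0.638 − 0.0413) / 0.638 = 0.5967 / 0.638 ≈ 0.9353

PN ≈ 0.935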